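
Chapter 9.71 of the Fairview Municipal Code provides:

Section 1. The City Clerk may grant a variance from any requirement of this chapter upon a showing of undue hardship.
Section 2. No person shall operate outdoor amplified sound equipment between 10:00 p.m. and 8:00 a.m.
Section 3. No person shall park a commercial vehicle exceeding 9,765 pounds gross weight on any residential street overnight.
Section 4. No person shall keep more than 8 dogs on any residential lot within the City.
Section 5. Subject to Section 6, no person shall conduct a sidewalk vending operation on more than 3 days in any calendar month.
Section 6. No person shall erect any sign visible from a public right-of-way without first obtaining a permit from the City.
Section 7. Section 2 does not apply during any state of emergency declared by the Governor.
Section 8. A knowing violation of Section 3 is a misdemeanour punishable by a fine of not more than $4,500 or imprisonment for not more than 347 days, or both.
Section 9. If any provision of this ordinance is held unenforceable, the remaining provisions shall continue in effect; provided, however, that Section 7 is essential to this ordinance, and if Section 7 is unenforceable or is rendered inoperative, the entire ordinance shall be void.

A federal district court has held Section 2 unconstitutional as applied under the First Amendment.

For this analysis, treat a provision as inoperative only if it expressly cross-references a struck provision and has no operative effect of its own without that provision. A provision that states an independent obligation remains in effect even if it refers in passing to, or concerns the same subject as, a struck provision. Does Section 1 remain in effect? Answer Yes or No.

No

Section 2 is struck. Section 7 merely fixes the emergency suspension of Section 2; with Section 2 gone it has nothing to operate on and falls away. Section 9 makes Section 7 an essential term, and Section 7 has been rendered inoperative by the cascade; under Section 9, the entire ordinance is therefore void. No provision of the ordinance survives. Section 1 is among the inoperative provisions, so the answer is no.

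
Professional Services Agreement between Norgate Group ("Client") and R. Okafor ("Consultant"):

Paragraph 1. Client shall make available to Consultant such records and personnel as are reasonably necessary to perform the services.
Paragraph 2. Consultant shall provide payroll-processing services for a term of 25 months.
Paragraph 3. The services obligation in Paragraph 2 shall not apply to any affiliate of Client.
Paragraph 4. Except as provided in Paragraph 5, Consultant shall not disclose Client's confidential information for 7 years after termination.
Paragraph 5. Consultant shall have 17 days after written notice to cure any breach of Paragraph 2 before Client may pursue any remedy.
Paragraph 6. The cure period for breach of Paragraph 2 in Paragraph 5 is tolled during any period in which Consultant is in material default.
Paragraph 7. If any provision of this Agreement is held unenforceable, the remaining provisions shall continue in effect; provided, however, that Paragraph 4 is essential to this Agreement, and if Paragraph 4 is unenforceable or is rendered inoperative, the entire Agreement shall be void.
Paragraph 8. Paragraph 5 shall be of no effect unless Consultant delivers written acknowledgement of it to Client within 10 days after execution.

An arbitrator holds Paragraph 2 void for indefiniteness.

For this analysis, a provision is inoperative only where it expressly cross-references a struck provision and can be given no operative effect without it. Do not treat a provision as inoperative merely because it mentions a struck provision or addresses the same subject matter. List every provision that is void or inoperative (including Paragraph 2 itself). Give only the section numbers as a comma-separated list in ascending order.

2, 3, 5, 6, 8

Paragraph 2 is struck. Paragraph 3 does nothing except set the carve-out from the services obligation by reference to Paragraph 2; with Paragraph 2 gone it has no independent effect and is inoperative. Paragraph 5 has no operative effect of its own apart from Paragraph 2 and is therefore inoperative. Paragraph 6 does nothing except set the tolling of the cure period for breach of Paragraph 2 by reference to Paragraph 5; with Paragraph 5 gone it has no independent effect and is inoperative. Paragraph 8 operates only by reference to Paragraph 5, so it falls with Paragraph 5. Paragraph 4 mentions Paragraph 5 but its own obligation stands independently of Paragraph 5, so Paragraph 4 is not affected. Paragraph 7 makes Paragraph 4 an essential term, but Paragraph 4 is unaffected, so the severability proviso in Paragraph 7 preserves the remaining provisions. The provisions still in force are Paragraph 1, Paragraph 4, and Paragraph 7.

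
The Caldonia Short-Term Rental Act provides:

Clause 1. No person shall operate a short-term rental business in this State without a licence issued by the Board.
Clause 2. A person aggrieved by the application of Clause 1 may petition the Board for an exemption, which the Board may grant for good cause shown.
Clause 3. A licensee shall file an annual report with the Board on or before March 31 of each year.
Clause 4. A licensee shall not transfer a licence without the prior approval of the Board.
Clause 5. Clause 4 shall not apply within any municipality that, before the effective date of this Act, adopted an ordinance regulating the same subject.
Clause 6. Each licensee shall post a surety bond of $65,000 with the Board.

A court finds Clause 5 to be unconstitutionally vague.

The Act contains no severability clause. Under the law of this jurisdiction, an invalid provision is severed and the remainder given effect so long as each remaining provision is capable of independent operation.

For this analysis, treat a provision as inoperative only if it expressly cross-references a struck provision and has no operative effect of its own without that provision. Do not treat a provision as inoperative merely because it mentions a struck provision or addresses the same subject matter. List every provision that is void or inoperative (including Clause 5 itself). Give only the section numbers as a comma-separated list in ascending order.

5

Clause 5 is struck. Nothing else in the Act is defined by reference to Clause 5. With no severability clause, the stated default rule severs what cannot stand and enforces each remaining provision that can operate on its own. Clause 1, Clause 2, Clause 3, Clause 4, and Clause 6 remain in effect.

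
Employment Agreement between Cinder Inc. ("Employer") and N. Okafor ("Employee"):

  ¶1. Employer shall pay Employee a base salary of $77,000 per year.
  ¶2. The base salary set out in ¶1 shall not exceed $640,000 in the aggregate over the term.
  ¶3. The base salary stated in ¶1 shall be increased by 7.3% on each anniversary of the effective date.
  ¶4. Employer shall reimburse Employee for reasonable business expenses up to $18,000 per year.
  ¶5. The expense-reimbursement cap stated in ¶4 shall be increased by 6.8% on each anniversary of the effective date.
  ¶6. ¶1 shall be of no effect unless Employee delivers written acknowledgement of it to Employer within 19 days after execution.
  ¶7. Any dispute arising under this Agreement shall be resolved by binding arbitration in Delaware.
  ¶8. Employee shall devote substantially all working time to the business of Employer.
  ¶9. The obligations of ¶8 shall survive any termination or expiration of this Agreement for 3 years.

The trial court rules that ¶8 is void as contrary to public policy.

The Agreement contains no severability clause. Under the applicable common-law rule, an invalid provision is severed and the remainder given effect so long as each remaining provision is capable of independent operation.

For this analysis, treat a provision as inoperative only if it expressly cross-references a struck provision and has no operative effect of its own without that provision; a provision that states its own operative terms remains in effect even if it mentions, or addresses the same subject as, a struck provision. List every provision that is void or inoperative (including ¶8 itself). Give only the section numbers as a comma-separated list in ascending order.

¶8 is struck. ¶9 merely fixes the survival period for ¶8; with ¶8 gone it has nothing to operate on and falls away. With no severability clause, the stated default rule severs what cannot stand and enforces each remaining provision that can operate on its own. ¶1, ¶2, ¶3, ¶4, ¶5, ¶6, and ¶7 remain in effect.

8, 9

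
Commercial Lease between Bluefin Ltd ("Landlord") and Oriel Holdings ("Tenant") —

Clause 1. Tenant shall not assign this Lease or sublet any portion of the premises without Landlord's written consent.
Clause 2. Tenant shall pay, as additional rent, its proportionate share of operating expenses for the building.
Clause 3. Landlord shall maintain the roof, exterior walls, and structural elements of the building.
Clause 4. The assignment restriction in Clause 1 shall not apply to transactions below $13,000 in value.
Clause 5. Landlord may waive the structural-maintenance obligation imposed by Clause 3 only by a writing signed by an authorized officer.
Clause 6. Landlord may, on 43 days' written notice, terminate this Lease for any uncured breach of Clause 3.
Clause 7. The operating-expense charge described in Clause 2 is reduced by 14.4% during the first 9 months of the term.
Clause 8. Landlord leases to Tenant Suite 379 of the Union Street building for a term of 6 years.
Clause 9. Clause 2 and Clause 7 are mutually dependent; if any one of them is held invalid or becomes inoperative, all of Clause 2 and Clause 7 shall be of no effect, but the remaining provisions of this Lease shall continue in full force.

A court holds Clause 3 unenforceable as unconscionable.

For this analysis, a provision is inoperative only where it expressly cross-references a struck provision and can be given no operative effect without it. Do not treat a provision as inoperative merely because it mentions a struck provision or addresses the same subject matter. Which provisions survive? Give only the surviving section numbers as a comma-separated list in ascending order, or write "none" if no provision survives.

1, 2, 4, 7, 8, 9

Clause 3 is struck. The only function of Clause 5 is the waiver condition for Clause 3, so it cannot stand once Clause 3 is removed. The only function of Clause 6 is the termination right for breach of Clause 3, so it cannot stand once Clause 3 is removed. Clause 9 ties Clause 2 and Clause 7 together, but none of those is affected here; the remaining provisions continue in force under Clause 9. The provisions still in force are Clause 1, Clause 2, Clause 4, Clause 7, Clause 8, and Clause 9.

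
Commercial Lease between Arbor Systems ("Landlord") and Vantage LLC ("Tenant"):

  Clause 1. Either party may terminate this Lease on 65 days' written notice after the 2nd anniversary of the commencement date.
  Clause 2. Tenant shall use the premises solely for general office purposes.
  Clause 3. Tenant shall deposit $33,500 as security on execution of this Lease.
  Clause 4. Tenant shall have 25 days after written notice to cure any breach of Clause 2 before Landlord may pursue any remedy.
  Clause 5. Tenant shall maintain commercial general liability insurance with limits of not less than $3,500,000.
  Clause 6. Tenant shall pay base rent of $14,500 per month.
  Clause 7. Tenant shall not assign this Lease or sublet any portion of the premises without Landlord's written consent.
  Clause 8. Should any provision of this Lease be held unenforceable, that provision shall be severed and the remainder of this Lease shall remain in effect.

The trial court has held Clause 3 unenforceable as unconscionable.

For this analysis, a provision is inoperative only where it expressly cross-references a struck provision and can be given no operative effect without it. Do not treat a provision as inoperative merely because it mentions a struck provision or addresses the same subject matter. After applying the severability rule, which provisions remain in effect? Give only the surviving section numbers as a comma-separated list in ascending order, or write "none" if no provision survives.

1, 2, 4, 5, 6, 7, 8

Clause 3 is struck. Nothing else in the Lease is defined by reference to Clause 3. Under the severability clause in Clause 8, the remaining provisions continue in force. Clause 1, Clause 2, Clause 4, Clause 5, Clause 6, Clause 7, and Clause 8 remain in effect.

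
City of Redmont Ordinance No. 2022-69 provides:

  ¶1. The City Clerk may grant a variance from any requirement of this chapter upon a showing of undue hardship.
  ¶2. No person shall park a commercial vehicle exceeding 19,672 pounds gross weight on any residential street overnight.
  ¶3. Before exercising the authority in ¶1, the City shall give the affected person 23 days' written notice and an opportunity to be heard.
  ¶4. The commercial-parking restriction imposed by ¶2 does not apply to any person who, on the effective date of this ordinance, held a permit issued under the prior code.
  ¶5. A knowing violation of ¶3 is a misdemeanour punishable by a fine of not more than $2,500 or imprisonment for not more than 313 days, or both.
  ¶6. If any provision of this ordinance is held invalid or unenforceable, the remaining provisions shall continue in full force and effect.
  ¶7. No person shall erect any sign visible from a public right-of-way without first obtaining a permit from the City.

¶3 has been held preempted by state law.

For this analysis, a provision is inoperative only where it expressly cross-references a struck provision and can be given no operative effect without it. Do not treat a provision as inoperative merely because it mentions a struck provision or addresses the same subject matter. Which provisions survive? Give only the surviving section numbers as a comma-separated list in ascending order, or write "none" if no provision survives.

¶3 is struck. ¶5 merely fixes the criminal penalty for violating ¶3; with ¶3 gone it has nothing to operate on and falls away. Under the severability clause in ¶6, the remaining provisions continue in force. That leaves ¶1, ¶2, ¶4, ¶6, and ¶7 in effect.

1, 2, 4, 6, 7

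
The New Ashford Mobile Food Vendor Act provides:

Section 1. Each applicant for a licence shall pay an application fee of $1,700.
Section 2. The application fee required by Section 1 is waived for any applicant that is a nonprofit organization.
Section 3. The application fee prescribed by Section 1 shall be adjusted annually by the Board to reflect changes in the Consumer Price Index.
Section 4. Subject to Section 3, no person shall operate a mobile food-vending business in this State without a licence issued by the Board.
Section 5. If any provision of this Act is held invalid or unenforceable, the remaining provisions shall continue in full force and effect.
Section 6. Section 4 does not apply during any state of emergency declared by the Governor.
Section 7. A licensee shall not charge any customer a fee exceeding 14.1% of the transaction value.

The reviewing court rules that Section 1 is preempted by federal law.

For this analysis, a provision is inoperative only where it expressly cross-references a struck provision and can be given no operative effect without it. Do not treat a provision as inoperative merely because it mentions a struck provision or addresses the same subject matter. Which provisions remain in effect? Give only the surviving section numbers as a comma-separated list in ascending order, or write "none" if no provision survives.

Section 1 is struck. Section 2 operates only by reference to Section 1, so it falls with Section 1. Section 3 does nothing except set the indexation of the application fee by reference to Section 1; with Section 1 gone it has no independent effect and is inoperative. Section 4 mentions Section 3 but its own obligation stands independently of Section 3, so Section 4 is not affected. Under the severability clause in Section 5, the remaining provisions continue in force. Section 4, Section 5, Section 6, and Section 7 remain in effect.

4, 5, 6, 7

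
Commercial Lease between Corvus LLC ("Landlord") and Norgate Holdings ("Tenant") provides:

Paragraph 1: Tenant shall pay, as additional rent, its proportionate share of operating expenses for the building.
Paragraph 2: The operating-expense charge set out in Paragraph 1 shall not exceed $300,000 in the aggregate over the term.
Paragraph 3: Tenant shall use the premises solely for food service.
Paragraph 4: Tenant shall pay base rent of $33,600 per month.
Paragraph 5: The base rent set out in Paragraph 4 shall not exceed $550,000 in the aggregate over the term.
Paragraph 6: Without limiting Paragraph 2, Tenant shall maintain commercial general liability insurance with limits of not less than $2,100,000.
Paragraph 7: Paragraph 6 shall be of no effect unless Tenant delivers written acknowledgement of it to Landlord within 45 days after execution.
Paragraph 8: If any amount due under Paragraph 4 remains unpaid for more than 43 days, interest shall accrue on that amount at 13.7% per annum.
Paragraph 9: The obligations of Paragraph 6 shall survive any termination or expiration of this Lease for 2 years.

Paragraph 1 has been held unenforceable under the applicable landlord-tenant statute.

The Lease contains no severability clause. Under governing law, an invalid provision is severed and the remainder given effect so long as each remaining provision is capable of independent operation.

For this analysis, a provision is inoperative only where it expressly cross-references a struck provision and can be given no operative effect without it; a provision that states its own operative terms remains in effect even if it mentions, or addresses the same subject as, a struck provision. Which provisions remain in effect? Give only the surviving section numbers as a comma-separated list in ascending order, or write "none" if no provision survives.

Paragraph 1 is struck. The whole of Paragraph 2 is the aggregate cap on the operating-expense charge, defined by reference to Paragraph 1, so Paragraph 2 cannot stand once Paragraph 1 is removed. Paragraph 6 mentions Paragraph 2 but its own obligation stands independently of Paragraph 2, so Paragraph 6 is not affected. With no severability clause, the stated default rule severs what cannot stand and enforces each remaining provision that can operate on its own. Paragraph 3, Paragraph 4, Paragraph 5, Paragraph 6, Paragraph 7, Paragraph 8, and Paragraph 9 remain in effect.

3, 4, 5, 6, 7, 8, 9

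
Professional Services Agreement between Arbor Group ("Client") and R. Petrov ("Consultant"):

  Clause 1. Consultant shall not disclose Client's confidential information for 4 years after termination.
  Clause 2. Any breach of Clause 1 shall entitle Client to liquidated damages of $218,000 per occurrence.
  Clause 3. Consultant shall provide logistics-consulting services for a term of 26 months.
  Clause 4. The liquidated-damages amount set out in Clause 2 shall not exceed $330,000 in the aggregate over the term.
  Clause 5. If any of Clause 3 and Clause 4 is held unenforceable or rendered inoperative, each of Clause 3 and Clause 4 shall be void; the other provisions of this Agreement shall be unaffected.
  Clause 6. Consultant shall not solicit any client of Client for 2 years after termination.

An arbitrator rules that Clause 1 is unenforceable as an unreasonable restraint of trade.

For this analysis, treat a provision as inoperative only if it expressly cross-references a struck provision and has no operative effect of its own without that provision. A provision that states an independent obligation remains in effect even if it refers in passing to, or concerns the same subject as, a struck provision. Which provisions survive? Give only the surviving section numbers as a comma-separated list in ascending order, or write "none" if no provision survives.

5, 6

Clause 1 is struck. Clause 2 operates only by reference to Clause 1, so it falls with Clause 1. Clause 4 operates only by reference to Clause 2, so it falls with Clause 2. Clause 5 declares Clause 3 and Clause 4 mutually dependent; since one of them has fallen, all of them are of no effect. That brings down Clause 3 as well. The remainder continues in force under Clause 5. That leaves Clause 5 and Clause 6 in effect.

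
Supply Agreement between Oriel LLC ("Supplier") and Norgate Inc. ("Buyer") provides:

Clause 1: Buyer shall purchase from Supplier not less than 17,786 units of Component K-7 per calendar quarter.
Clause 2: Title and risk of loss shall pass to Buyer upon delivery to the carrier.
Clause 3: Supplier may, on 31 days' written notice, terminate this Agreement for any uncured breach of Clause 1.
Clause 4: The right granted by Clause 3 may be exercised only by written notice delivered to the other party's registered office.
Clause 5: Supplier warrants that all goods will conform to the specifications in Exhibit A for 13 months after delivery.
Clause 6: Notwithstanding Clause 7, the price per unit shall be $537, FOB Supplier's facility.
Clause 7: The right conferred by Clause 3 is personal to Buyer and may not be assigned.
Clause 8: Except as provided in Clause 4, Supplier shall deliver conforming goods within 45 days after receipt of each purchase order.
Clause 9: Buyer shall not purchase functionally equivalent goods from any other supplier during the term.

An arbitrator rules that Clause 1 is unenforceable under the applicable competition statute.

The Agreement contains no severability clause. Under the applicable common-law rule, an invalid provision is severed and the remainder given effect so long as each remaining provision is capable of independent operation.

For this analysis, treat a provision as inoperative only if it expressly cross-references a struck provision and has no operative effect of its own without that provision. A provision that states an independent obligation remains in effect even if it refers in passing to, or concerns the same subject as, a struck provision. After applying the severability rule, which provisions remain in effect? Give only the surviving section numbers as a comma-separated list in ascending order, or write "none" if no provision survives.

Clause 1 is struck. Clause 3 operates only by reference to Clause 1, so it falls with Clause 1. Clause 4 has no operative effect of its own apart from Clause 3 and is therefore inoperative. Clause 7 operates only by reference to Clause 3, so it falls with Clause 3. Clause 8 mentions Clause 4 but its own obligation stands independently of Clause 4, so Clause 8 is not affected. Although Clause 6 refers to Clause 7, its operative terms do not depend on Clause 7, so it remains in effect. Under the stated default rule, only provisions that cannot operate independently fall away; the rest are enforced. The provisions still in force are Clause 2, Clause 5, Clause 6, Clause 8, and Clause 9.

2, 5, 6, 8, 9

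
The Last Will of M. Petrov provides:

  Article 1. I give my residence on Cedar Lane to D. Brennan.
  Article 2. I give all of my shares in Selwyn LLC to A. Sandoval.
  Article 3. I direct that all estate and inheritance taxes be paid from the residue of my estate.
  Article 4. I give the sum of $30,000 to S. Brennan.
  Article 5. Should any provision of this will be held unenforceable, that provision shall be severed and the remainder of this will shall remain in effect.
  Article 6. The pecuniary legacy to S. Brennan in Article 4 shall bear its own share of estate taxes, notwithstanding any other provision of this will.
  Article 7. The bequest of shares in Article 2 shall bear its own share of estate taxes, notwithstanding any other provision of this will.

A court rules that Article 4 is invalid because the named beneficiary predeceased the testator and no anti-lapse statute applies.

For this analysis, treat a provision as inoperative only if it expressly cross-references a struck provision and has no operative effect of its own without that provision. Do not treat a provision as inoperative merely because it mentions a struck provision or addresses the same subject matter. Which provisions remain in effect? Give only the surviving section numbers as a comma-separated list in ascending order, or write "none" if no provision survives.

Article 4 is struck. The only function of Article 6 is the tax charge on Article 4, so it cannot stand once Article 4 is removed. Article 5 is a severability clause and preserves every provision that can still be given independent effect. The provisions still in force are Article 1, Article 2, Article 3, Article 5, and Article 7.

1, 2, 3, 5, 7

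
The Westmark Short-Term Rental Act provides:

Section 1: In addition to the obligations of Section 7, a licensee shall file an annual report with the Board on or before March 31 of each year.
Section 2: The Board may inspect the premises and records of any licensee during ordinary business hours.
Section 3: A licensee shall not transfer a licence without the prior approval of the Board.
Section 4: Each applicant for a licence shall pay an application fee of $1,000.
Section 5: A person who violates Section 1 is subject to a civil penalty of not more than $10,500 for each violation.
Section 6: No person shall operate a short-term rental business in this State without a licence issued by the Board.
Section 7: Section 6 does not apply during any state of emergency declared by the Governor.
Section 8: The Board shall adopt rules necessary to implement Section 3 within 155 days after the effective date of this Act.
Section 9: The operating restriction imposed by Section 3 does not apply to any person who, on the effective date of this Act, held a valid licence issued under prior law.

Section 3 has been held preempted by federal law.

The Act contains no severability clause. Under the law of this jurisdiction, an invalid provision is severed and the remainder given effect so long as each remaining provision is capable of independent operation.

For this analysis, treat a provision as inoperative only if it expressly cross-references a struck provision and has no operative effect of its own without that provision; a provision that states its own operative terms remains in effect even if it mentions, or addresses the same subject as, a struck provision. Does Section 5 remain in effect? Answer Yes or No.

Section 3 is struck. Section 8 has no operative effect of its own apart from Section 3 and is therefore inoperative. Section 9 has no operative effect of its own apart from Section 3 and is therefore inoperative. Under the stated default rule, only provisions that cannot operate independently fall away; the rest are enforced. Section 1, Section 2, Section 4, Section 5, Section 6, and Section 7 remain in effect. Section 5 is among the surviving provisions, so the answer is yes.

Yes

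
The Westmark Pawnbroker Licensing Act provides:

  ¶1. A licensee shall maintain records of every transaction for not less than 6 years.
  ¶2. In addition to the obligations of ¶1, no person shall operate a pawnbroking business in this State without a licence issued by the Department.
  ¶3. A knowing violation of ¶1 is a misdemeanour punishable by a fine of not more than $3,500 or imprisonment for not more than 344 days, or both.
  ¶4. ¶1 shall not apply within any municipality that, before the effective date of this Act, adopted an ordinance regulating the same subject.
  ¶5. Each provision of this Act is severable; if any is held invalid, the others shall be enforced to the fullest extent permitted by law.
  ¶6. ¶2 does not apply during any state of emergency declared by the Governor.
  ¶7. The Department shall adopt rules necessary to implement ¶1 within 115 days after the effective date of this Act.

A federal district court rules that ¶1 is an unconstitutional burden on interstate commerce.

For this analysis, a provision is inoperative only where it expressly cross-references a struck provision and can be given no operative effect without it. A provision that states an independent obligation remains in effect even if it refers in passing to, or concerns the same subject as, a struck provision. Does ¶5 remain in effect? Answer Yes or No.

Yes

¶1 is struck. ¶3 merely fixes the criminal penalty for violating ¶1; with ¶1 gone it has nothing to operate on and falls away. ¶4 merely fixes the local-preemption carve-out from ¶1; with ¶1 gone it has nothing to operate on and falls away. ¶7 merely fixes the rulemaking mandate for ¶1; with ¶1 gone it has nothing to operate on and falls away. Although ¶2 refers to ¶1, its operative terms do not depend on ¶1, so it remains in effect. ¶5 is a severability clause and preserves every provision that can still be given independent effect. The provisions still in force are ¶2, ¶5, and ¶6. ¶5 is among the surviving provisions, so the answer is yes.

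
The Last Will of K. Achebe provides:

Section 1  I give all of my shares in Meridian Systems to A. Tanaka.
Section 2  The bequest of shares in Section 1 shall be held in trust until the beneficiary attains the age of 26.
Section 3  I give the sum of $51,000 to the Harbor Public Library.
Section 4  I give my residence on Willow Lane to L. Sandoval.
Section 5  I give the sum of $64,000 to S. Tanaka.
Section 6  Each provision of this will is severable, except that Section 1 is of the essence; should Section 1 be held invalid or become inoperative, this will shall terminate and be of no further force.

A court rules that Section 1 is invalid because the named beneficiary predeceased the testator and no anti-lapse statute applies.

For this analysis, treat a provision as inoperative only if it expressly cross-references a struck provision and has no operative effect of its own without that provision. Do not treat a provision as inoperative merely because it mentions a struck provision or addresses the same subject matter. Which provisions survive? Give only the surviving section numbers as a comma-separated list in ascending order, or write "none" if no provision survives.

Section 1 is struck. The only function of Section 2 is the trust for Section 1, so it cannot stand once Section 1 is removed. Section 6 makes Section 1 an essential term, and Section 1 is the provision held invalid; under Section 6, the entire will is therefore void. No provision of the will survives.

none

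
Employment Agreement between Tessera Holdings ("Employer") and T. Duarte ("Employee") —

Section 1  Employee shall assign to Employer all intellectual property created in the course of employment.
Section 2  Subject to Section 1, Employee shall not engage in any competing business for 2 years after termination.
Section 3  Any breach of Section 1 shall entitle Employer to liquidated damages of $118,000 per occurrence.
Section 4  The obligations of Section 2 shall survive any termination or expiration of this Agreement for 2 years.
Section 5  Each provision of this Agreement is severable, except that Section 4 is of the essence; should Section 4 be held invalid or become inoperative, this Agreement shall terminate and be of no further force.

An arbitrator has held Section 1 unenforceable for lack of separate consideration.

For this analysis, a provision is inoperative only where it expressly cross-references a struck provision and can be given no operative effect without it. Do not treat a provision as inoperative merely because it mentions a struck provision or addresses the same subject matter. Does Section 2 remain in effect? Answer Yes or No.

Yes

Section 1 is struck. Section 3 has no operative effect of its own apart from Section 1 and is therefore inoperative. Although Section 2 refers to Section 1, its operative terms do not depend on Section 1, so it remains in effect. Section 5 makes Section 4 an essential term, but Section 4 is unaffected, so the severability proviso in Section 5 preserves the remaining provisions. Section 2, Section 4, and Section 5 remain in effect. Section 2 is among the surviving provisions, so the answer is yes.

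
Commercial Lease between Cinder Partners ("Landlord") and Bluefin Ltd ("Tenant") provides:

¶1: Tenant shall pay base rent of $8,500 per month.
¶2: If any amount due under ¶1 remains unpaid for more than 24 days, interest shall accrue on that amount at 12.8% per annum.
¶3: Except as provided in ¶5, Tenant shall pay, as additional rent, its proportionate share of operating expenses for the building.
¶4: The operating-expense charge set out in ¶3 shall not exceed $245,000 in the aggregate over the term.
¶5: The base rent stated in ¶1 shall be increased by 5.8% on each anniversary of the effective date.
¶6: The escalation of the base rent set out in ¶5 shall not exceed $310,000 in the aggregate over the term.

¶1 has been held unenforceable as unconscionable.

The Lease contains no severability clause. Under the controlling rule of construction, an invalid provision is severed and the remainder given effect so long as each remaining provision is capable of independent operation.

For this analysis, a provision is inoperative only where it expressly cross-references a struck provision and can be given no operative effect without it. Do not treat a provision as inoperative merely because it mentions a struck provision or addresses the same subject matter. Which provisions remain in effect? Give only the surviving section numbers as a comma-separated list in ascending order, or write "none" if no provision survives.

¶1 is struck. The whole of ¶2 is the default interest on the base rent, defined by reference to ¶1, so ¶2 cannot stand once ¶1 is removed. ¶5 does nothing except set the escalation of the base rent by reference to ¶1; with ¶1 gone it has no independent effect and is inoperative. The whole of ¶6 is the aggregate cap on the escalation of the base rent, defined by reference to ¶5, so ¶6 cannot stand once ¶5 is removed. ¶3 mentions ¶5 but its own obligation stands independently of ¶5, so ¶3 is not affected. Under the stated default rule, only provisions that cannot operate independently fall away; the rest are enforced. That leaves ¶3 and ¶4 in effect.

3, 4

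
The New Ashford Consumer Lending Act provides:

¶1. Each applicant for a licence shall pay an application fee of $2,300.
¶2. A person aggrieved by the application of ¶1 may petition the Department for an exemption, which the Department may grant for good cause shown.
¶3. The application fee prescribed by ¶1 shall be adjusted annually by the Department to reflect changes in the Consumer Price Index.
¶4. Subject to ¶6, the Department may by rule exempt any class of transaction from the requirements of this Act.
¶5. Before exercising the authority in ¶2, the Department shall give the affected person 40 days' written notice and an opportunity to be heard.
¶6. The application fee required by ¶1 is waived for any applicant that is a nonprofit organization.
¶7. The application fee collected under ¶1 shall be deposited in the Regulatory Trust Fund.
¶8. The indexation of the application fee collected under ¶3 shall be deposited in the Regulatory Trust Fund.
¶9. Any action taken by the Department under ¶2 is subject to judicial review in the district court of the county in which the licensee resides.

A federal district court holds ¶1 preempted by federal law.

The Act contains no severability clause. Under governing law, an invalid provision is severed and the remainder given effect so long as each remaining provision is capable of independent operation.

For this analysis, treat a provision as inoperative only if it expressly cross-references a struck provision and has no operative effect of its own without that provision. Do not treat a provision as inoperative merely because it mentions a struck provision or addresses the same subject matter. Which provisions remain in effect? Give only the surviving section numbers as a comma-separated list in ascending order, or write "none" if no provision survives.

4

¶1 is struck. ¶2 merely fixes the exemption procedure for ¶1; with ¶1 gone it has nothing to operate on and falls away. ¶3 operates only by reference to ¶1, so it falls with ¶1. The whole of ¶6 is the nonprofit waiver of the application fee, defined by reference to ¶1, so ¶6 cannot stand once ¶1 is removed. ¶7 has no operative effect of its own apart from ¶1 and is therefore inoperative. ¶5 operates only by reference to ¶2, so it falls with ¶2. ¶8 does nothing except set the disposition of the indexation of the application fee by reference to ¶3; with ¶3 gone it has no independent effect and is inoperative. ¶9 merely fixes the judicial-review right for ¶2; with ¶2 gone it has nothing to operate on and falls away. Although ¶4 refers to ¶6, its operative terms do not depend on ¶6, so it remains in effect. With no severability clause, the stated default rule severs what cannot stand and enforces each remaining provision that can operate on its own. Only ¶4 remains in effect.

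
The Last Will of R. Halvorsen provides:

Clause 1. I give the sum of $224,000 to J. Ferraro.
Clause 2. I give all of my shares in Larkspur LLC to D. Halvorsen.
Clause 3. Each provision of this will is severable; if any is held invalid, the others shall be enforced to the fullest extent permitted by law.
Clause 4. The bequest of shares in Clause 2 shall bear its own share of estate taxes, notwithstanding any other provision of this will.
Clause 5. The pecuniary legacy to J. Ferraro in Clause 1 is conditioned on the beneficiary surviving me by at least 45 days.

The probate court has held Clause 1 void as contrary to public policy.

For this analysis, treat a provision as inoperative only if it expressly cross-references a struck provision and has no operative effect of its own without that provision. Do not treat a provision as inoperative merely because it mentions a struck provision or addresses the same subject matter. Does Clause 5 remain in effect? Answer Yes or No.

Clause 1 is struck. The only function of Clause 5 is the survivorship condition on Clause 1, so it cannot stand once Clause 1 is removed. Clause 3 is a severability clause and preserves every provision that can still be given independent effect. Clause 2, Clause 3, and Clause 4 remain in effect. Clause 5 is among the inoperative provisions, so the answer is no.

No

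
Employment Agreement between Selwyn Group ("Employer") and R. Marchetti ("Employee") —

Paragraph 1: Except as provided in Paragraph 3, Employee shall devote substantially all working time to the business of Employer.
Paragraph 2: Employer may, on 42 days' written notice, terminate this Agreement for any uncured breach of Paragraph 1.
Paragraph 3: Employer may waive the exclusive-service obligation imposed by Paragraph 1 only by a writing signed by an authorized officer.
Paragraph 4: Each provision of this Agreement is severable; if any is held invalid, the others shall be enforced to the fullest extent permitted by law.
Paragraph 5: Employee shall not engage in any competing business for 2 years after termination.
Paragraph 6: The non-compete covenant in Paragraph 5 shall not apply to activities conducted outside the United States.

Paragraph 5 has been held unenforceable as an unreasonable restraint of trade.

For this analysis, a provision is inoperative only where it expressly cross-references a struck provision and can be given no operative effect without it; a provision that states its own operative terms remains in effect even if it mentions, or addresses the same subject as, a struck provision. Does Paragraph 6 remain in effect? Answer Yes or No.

Paragraph 5 is struck. Paragraph 6 operates only by reference to Paragraph 5, so it falls with Paragraph 5. Paragraph 4 is a severability clause and preserves every provision that can still be given independent effect. The provisions still in force are Paragraph 1, Paragraph 2, Paragraph 3, and Paragraph 4. Paragraph 6 is among the inoperative provisions, so the answer is no.

No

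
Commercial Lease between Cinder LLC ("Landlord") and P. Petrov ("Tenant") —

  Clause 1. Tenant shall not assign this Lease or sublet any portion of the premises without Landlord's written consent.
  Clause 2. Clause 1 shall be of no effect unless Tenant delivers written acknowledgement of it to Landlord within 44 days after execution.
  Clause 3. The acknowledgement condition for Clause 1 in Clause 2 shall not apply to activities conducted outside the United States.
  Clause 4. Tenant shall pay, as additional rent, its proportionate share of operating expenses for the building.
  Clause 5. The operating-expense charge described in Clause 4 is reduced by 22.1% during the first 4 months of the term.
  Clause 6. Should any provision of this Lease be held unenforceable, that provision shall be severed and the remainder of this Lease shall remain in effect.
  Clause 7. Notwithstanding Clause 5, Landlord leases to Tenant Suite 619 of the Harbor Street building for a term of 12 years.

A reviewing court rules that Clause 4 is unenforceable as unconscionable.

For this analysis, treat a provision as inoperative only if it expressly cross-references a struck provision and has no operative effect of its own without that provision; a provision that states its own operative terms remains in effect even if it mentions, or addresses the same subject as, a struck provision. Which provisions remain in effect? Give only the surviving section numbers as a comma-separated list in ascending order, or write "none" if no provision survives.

Clause 4 is struck. Clause 5 does nothing except set the introductory reduction to the operating-expense charge by reference to Clause 4; with Clause 4 gone it has no independent effect and is inoperative. Although Clause 7 refers to Clause 5, its operative terms do not depend on Clause 5, so it remains in effect. Clause 6 is a severability clause and preserves every provision that can still be given independent effect. The provisions still in force are Clause 1, Clause 2, Clause 3, Clause 6, and Clause 7.

1, 2, 3, 6, 7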